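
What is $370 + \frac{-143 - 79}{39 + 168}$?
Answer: $\frac{25456}{69} \approx 368.93$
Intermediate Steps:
$370 + \frac{-143 - 79}{39 + 168} = 370 - \frac{222}{207} = 370 - \frac{74}{69} = \frac{25456}{69}$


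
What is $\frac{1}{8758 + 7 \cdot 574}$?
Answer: $\frac{1}{12776} \approx 7.8272 \cdot 10^{-5}$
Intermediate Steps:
$\frac{1}{8758 + 7 \cdot 574} = \frac{1}{8758 + 4018} = \frac{1}{12776}$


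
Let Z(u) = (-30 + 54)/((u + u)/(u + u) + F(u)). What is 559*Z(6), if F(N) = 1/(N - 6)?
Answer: 0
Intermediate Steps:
F(N) = 1/(-6 + N)
Z(u) = 24/(1 + 1/(-6 + u)) (Z(u) = (-30 + 54)/((u + u)/(u + u) + 1/(-6 + u)) = 24/((2*u)/((2*u)) + 1/(-6 + u)) = 24/((2*u)*(1/(2*u)) + 1/(-6 + u)) = 24/(1 + 1/(-6 + u)))
559*Z(6) = 559*(24*(-6 + 6)/(-5 + 6)) = 559*(24*0/1) = 559*(24*1*0) = 559*0 = 0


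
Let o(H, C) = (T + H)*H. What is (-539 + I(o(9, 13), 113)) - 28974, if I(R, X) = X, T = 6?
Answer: -29400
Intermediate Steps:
o(H, C) = H*(6 + H) (o(H, C) = (6 + H)*H = H*(6 + H))
(-539 + I(o(9, 13), 113)) - 28974 = (-539 + 113) - 28974 = -426 - 28974 = -29400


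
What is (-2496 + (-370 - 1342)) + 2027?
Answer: -2181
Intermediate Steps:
(-2496 + (-370 - 1342)) + 2027 = (-2496 - 1712) + 2027 = -4208 + 2027 = -2181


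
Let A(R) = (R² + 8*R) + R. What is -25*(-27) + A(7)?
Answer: 787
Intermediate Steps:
A(R) = R² + 9*R
-25*(-27) + A(7) = -25*(-27) + 7*(9 + 7) = 675 + 7*16 = 675 + 112 = 787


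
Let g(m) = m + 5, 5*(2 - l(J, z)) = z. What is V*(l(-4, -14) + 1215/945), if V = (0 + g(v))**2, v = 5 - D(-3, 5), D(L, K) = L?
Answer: 35997/35 ≈ 1028.5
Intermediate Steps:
l(J, z) = 2 - z/5
v = 8 (v = 5 - 1*(-3) = 5 + 3 = 8)
g(m) = 5 + m
V = 169 (V = (0 + (5 + 8))**2 = (0 + 13)**2 = 13**2 = 169)
V*(l(-4, -14) + 1215/945) = 169*((2 - 1/5*(-14)) + 1215/945) = 169*((2 + 14/5) + 1215*(1/945)) = 169*(24/5 + 9/7) = 169*(213/35) = 35997/35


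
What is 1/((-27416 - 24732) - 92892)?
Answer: -1/145040 ≈ -6.8946e-6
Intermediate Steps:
1/((-27416 - 24732) - 92892) = 1/(-52148 - 92892) = 1/(-145040) = -1/145040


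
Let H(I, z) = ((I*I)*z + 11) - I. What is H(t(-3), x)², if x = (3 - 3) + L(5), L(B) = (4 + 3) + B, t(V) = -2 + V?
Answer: 99856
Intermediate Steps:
L(B) = 7 + B
x = 12 (x = (3 - 3) + (7 + 5) = 0 + 12 = 12)
H(I, z) = 11 - I + z*I² (H(I, z) = (I²*z + 11) - I = (z*I² + 11) - I = (11 + z*I²) - I = 11 - I + z*I²)
H(t(-3), x)² = (11 - (-2 - 3) + 12*(-2 - 3)²)² = (11 - 1*(-5) + 12*(-5)²)² = (11 + 5 + 12*25)² = (11 + 5 + 300)² = 316² = 99856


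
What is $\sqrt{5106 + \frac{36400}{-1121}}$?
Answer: $\frac{\sqrt{6375604546}}{1121} \approx 71.229$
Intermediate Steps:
$\sqrt{5106 + \frac{36400}{-1121}} = \sqrt{5106 + 36400 \left(- \frac{1}{1121}\right)} = \sqrt{5106 - \frac{36400}{1121}} = \sqrt{\frac{5687426}{1121}} = \frac{\sqrt{6375604546}}{1121}$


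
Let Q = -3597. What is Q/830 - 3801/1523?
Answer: -8633061/1264090 ≈ -6.8295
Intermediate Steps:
Q/830 - 3801/1523 = -3597/830 - 3801/1523 = -8633061/1264090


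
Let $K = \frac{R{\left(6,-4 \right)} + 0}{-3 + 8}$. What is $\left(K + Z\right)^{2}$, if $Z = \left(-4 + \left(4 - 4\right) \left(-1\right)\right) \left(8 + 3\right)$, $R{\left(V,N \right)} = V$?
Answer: $\frac{45796}{25} \approx 1831.8$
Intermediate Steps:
$K = \frac{6}{5}$ ($K = \frac{6 + 0}{-3 + 8} = \frac{6}{5} \approx 1.2$)
$Z = -44$ ($Z = \left(-4 + 0 \left(-1\right)\right) 11 = \left(-4 + 0\right) 11 = \left(-4\right) 11 = -44$)
$\left(K + Z\right)^{2} = \left(\frac{6}{5} - 44\right)^{2} = \left(- \frac{214}{5}\right)^{2} = \frac{45796}{25}$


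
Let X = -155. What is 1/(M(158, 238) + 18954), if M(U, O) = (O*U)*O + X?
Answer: 1/8968551 ≈ 1.1150e-7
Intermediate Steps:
M(U, O) = -155 + U*O² (M(U, O) = (O*U)*O - 155 = U*O² - 155 = -155 + U*O²)
1/(M(158, 238) + 18954) = 1/((-155 + 158*238²) + 18954) = 1/((-155 + 158*56644) + 18954) = 1/((-155 + 8949752) + 18954) = 1/(8949597 + 18954) = 1/8968551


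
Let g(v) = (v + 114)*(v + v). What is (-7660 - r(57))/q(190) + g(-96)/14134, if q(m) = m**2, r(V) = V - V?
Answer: -5825701/12755935 ≈ -0.45671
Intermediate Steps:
r(V) = 0
g(v) = 2*v*(114 + v) (g(v) = (114 + v)*(2*v) = 2*v*(114 + v))
(-7660 - r(57))/q(190) + g(-96)/14134 = (-7660 - 1*0)/(190**2) + (2*(-96)*(114 - 96))/14134 = (-7660 + 0)/36100 + (2*(-96)*18)*(1/14134) = -7660*1/36100 - 3456*1/14134 = -383/1805 - 1728/7067 = -5825701/12755935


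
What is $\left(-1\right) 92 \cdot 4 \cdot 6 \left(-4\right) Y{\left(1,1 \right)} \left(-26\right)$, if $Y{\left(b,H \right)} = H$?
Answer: $-229632$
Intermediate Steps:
$\left(-1\right) 92 \cdot 4 \cdot 6 \left(-4\right) Y{\left(1,1 \right)} \left(-26\right) = \left(-1\right) 92 \cdot 4 \cdot 6 \left(-4\right) 1 \left(-26\right) = - 92 \cdot 24 \left(-4\right) 1 \left(-26\right) = - 92 \left(\left(-96\right) 1\right) \left(-26\right) = \left(-92\right) \left(-96\right) \left(-26\right) = 8832 \left(-26\right) = -229632$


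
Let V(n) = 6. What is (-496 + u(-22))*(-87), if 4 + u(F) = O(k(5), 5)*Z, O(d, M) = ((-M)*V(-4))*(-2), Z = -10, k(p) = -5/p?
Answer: 95700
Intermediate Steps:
O(d, M) = 12*M (O(d, M) = (-M*6)*(-2) = -6*M*(-2) = 12*M)
u(F) = -604 (u(F) = -4 + (12*5)*(-10) = -4 + 60*(-10) = -4 - 600 = -604)
(-496 + u(-22))*(-87) = (-496 - 604)*(-87) = -1100*(-87) = 95700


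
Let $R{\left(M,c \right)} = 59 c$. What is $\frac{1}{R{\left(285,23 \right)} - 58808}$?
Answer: $- \frac{1}{57451} \approx -1.7406 \cdot 10^{-5}$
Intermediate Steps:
$\frac{1}{R{\left(285,23 \right)} - 58808} = \frac{1}{59 \cdot 23 - 58808} = \frac{1}{1357 - 58808} = \frac{1}{-57451} = - \frac{1}{57451}$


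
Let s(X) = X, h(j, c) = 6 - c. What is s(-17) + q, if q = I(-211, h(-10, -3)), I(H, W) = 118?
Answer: 101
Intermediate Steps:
q = 118
s(-17) + q = -17 + 118 = 101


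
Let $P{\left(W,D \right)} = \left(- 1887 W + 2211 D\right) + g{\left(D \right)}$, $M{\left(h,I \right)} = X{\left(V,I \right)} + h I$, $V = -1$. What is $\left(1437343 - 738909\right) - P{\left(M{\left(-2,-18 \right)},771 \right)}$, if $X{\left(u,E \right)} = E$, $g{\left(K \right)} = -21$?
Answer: $-972260$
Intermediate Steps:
$M{\left(h,I \right)} = I + I h$ ($M{\left(h,I \right)} = I + h I = I + I h$)
$P{\left(W,D \right)} = -21 - 1887 W + 2211 D$ ($P{\left(W,D \right)} = \left(- 1887 W + 2211 D\right) - 21 = -21 - 1887 W + 2211 D$)
$\left(1437343 - 738909\right) - P{\left(M{\left(-2,-18 \right)},771 \right)} = \left(1437343 - 738909\right) - \left(-21 - 1887 \left(- 18 \left(1 - 2\right)\right) + 2211 \cdot 771\right) = 698434 - \left(-21 - 1887 \left(\left(-18\right) \left(-1\right)\right) + 1704681\right) = 698434 - \left(-21 - 33966 + 1704681\right) = 698434 - 1670694 = -972260$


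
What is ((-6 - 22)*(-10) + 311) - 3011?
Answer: -2420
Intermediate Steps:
((-6 - 22)*(-10) + 311) - 3011 = (-28*(-10) + 311) - 3011 = (280 + 311) - 3011 = 591 - 3011 = -2420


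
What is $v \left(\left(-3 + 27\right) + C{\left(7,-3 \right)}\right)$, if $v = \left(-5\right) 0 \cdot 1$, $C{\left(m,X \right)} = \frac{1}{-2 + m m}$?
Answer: $0$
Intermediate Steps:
$C{\left(m,X \right)} = \frac{1}{-2 + m^{2}}$
$v = 0$ ($v = 0 \cdot 1 = 0$)
$v \left(\left(-3 + 27\right) + C{\left(7,-3 \right)}\right) = 0 \left(\left(-3 + 27\right) + \frac{1}{-2 + 7^{2}}\right) = 0 \left(24 + \frac{1}{-2 + 49}\right) = 0 \left(24 + \frac{1}{47}\right) = 0 \cdot \frac{1129}{47} = 0$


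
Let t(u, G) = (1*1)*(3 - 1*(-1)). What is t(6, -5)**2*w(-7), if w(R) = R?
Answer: -112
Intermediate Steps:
t(u, G) = 4 (t(u, G) = 1*(3 + 1) = 1*4 = 4)
t(6, -5)**2*w(-7) = 4**2*(-7) = 16*(-7) = -112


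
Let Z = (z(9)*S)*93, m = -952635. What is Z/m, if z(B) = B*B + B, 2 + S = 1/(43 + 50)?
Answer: 1110/63509 ≈ 0.017478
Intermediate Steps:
S = -185/93 (S = -2 + 1/(43 + 50) = -2 + 1/93 = -185/93 ≈ -1.9892)
z(B) = B + B**2 (z(B) = B**2 + B = B + B**2)
Z = -16650 (Z = ((9*(1 + 9))*(-185/93))*93 = ((9*10)*(-185/93))*93 = (90*(-185/93))*93 = -5550/31*93 = -16650)
Z/m = -16650/(-952635) = -16650*(-1/952635) = 1110/63509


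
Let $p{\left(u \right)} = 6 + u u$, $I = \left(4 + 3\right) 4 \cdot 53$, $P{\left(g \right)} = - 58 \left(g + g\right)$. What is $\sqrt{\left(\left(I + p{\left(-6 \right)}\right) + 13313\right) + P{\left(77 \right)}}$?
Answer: $\sqrt{5907} \approx 76.857$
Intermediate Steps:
$P{\left(g \right)} = - 116 g$ ($P{\left(g \right)} = - 58 \cdot 2 g = - 116 g$)
$I = 1484$ ($I = 7 \cdot 4 \cdot 53 = 28 \cdot 53 = 1484$)
$p{\left(u \right)} = 6 + u^{2}$
$\sqrt{\left(\left(I + p{\left(-6 \right)}\right) + 13313\right) + P{\left(77 \right)}} = \sqrt{\left(\left(1484 + \left(6 + \left(-6\right)^{2}\right)\right) + 13313\right) - 8932} = \sqrt{\left(\left(1484 + \left(6 + 36\right)\right) + 13313\right) - 8932} = \sqrt{\left(\left(1484 + 42\right) + 13313\right) - 8932} = \sqrt{\left(1526 + 13313\right) - 8932} = \sqrt{14839 - 8932} = \sqrt{5907}$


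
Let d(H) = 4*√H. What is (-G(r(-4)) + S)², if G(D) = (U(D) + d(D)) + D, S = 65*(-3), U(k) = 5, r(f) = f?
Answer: 38352 + 3136*I ≈ 38352.0 + 3136.0*I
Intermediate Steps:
S = -195
G(D) = 5 + D + 4*√D (G(D) = (5 + 4*√D) + D = 5 + D + 4*√D)
(-G(r(-4)) + S)² = (-(5 - 4 + 4*√(-4)) - 195)² = (-(5 - 4 + 4*(2*I)) - 195)² = (-(5 - 4 + 8*I) - 195)² = (-(1 + 8*I) - 195)² = ((-1 - 8*I) - 195)² = (-196 - 8*I)²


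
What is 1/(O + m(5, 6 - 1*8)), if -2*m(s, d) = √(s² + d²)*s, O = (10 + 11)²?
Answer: 1764/777199 + 10*√29/777199 ≈ 0.0023390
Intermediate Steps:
O = 441 (O = 21² = 441)
m(s, d) = -s*√(d² + s²)/2 (m(s, d) = -√(s² + d²)*s/2 = -√(d² + s²)*s/2 = -s*√(d² + s²)/2)
1/(O + m(5, 6 - 1*8)) = 1/(441 - ½*5*√((6 - 1*8)² + 5²)) = 1/(441 - ½*5*√((6 - 8)² + 25)) = 1/(441 - ½*5*√((-2)² + 25)) = 1/(441 - ½*5*√(4 + 25)) = 1/(441 - ½*5*√29) = 1/(441 - 5*√29/2)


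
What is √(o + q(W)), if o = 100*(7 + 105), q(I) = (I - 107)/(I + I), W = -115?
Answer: √148132765/115 ≈ 105.83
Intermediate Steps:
q(I) = (-107 + I)/(2*I) (q(I) = (-107 + I)/((2*I)) = (-107 + I)*(1/(2*I)) = (-107 + I)/(2*I))
o = 11200 (o = 100*112 = 11200)
√(o + q(W)) = √(11200 + (½)*(-107 - 115)/(-115)) = √(11200 + (½)*(-1/115)*(-222)) = √(11200 + 111/115) = √(1288111/115) = √148132765/115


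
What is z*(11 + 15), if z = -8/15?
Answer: -208/15 ≈ -13.867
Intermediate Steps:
z = -8/15 (z = -8*1/15 = -8/15 ≈ -0.53333)
z*(11 + 15) = -8*(11 + 15)/15 = -8/15*26 = -208/15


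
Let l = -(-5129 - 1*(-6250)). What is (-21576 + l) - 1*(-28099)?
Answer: 5402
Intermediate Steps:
l = -1121 (l = -(-5129 + 6250) = -1*1121 = -1121)
(-21576 + l) - 1*(-28099) = (-21576 - 1121) - 1*(-28099) = -22697 + 28099 = 5402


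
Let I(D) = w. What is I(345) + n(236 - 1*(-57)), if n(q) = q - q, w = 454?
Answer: 454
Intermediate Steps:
I(D) = 454
n(q) = 0
I(345) + n(236 - 1*(-57)) = 454 + 0 = 454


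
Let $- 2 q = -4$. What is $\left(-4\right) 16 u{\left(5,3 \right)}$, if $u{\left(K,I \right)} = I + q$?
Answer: $-320$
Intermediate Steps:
$q = 2$ ($q = \left(- \frac{1}{2}\right) \left(-4\right) = 2$)
$u{\left(K,I \right)} = 2 + I$ ($u{\left(K,I \right)} = I + 2 = 2 + I$)
$\left(-4\right) 16 u{\left(5,3 \right)} = \left(-4\right) 16 \left(2 + 3\right) = \left(-64\right) 5 = -320$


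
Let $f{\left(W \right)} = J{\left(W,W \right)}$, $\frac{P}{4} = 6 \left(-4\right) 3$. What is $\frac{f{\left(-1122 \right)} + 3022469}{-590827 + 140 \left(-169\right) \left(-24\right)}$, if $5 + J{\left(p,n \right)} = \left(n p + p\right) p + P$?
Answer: $\frac{1408186788}{22987} \approx 61260.0$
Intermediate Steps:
$P = -288$ ($P = 4 \cdot 6 \left(-4\right) 3 = 4 \left(\left(-24\right) 3\right) = 4 \left(-72\right) = -288$)
$J{\left(p,n \right)} = -293 + p \left(p + n p\right)$ ($J{\left(p,n \right)} = -5 + \left(\left(n p + p\right) p - 288\right) = -5 + \left(\left(p + n p\right) p - 288\right) = -5 + \left(p \left(p + n p\right) - 288\right) = -5 + \left(-288 + p \left(p + n p\right)\right) = -293 + p \left(p + n p\right)$)
$f{\left(W \right)} = -293 + W^{2} + W^{3}$ ($f{\left(W \right)} = -293 + W^{2} + W W^{2} = -293 + W^{2} + W^{3}$)
$\frac{f{\left(-1122 \right)} + 3022469}{-590827 + 140 \left(-169\right) \left(-24\right)} = \frac{\left(-293 + \left(-1122\right)^{2} + \left(-1122\right)^{3}\right) + 3022469}{-590827 + 140 \left(-169\right) \left(-24\right)} = \frac{\left(-293 + 1258884 - 1412467848\right) + 3022469}{-590827 - -567840} = \frac{-1411209257 + 3022469}{-590827 + 567840} = - \frac{1408186788}{-22987} = \left(-1408186788\right) \left(- \frac{1}{22987}\right) = \frac{1408186788}{22987}$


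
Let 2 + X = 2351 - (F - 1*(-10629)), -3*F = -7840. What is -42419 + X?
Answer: -159937/3 ≈ -53312.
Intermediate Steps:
F = 7840/3 (F = -⅓*(-7840) = 7840/3 ≈ 2613.3)
X = -32680/3 (X = -2 + (2351 - (7840/3 - 1*(-10629))) = -2 + (2351 - (7840/3 + 10629)) = -2 + (2351 - 1*39727/3) = -2 + (2351 - 39727/3) = -2 - 32674/3 = -32680/3 ≈ -10893.)
-42419 + X = -42419 - 32680/3 = -159937/3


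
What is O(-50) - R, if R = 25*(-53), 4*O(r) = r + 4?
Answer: 2627/2 ≈ 1313.5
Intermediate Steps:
O(r) = 1 + r/4 (O(r) = (r + 4)/4 = (4 + r)/4 = 1 + r/4)
R = -1325
O(-50) - R = (1 + (¼)*(-50)) - 1*(-1325) = (1 - 25/2) + 1325 = -23/2 + 1325 = 2627/2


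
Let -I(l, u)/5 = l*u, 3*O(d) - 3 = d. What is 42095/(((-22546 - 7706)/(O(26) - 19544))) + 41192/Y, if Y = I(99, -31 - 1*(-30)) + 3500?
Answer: 9858977094727/362570220 ≈ 27192.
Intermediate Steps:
O(d) = 1 + d/3
I(l, u) = -5*l*u
Y = 3995 (Y = -5*99*(-31 - 1*(-30)) + 3500 = -5*99*(-31 + 30) + 3500 = -5*99*(-1) + 3500 = 495 + 3500 = 3995)
42095/(((-22546 - 7706)/(O(26) - 19544))) + 41192/Y = 42095/(((-22546 - 7706)/((1 + (1/3)*26) - 19544))) + 41192/3995 = 42095/((-30252/((1 + 26/3) - 19544))) + 41192*(1/3995) = 42095/((-30252/(29/3 - 19544))) + 41192/3995 = 42095/((-30252/(-58603/3))) + 41192/3995 = 42095/((-30252*(-3/58603))) + 41192/3995 = 42095/(90756/58603) + 41192/3995 = 42095*(58603/90756) + 41192/3995 = 2466893285/90756 + 41192/3995 = 9858977094727/362570220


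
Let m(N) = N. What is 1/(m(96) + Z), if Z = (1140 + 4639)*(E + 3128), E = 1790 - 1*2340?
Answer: 1/14898358 ≈ 6.7122e-8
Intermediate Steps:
E = -550 (E = 1790 - 2340 = -550)
Z = 14898262 (Z = (1140 + 4639)*(-550 + 3128) = 5779*2578 = 14898262)
1/(m(96) + Z) = 1/(96 + 14898262) = 1/14898358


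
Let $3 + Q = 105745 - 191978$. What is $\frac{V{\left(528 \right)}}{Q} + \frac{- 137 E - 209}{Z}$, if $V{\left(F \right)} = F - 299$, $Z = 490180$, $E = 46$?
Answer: $- \frac{84216727}{5283895310} \approx -0.015938$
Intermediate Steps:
$Q = -86236$ ($Q = -3 + \left(105745 - 191978\right) = -3 - 86233 = -86236$)
$V{\left(F \right)} = -299 + F$
$\frac{V{\left(528 \right)}}{Q} + \frac{- 137 E - 209}{Z} = \frac{-299 + 528}{-86236} + \frac{\left(-137\right) 46 - 209}{490180} = 229 \left(- \frac{1}{86236}\right) + \left(-6302 - 209\right) \frac{1}{490180} = - \frac{229}{86236} - \frac{6511}{490180} = - \frac{84216727}{5283895310}$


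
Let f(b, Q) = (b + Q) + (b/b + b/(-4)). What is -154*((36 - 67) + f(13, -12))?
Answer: 9933/2 ≈ 4966.5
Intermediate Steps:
f(b, Q) = 1 + Q + 3*b/4 (f(b, Q) = (Q + b) + (1 + b*(-¼)) = (Q + b) + (1 - b/4) = 1 + Q + 3*b/4)
-154*((36 - 67) + f(13, -12)) = -154*((36 - 67) + (1 - 12 + (¾)*13)) = -154*(-31 + (1 - 12 + 39/4)) = -154*(-31 - 5/4) = -154*(-129/4) = 9933/2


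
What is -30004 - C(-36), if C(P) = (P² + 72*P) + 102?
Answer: -28810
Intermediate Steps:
C(P) = 102 + P² + 72*P
-30004 - C(-36) = -30004 - (102 + (-36)² + 72*(-36)) = -30004 - (102 + 1296 - 2592) = -30004 - 1*(-1194) = -30004 + 1194 = -28810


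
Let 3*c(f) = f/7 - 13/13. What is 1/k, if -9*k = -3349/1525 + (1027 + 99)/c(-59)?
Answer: 150975/6046864 ≈ 0.024967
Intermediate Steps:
c(f) = -⅓ + f/21 (c(f) = (f/7 - 13/13)/3 = (f*(⅐) - 13*1/13)/3 = (f/7 - 1)/3 = (-1 + f/7)/3 = -⅓ + f/21)
k = 6046864/150975 (k = -(-3349/1525 + (1027 + 99)/(-⅓ + (1/21)*(-59)))/9 = -(-3349*1/1525 + 1126/(-⅓ - 59/21))/9 = -(-3349/1525 + 1126/(-22/7))/9 = -(-3349/1525 + 1126*(-7/22))/9 = -(-3349/1525 - 3941/11)/9 = -⅑*(-6046864/16775) = 6046864/150975 ≈ 40.052)
1/k = 1/(6046864/150975) = 150975/6046864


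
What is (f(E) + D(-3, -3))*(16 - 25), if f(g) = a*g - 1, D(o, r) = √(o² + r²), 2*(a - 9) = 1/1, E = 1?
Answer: -153/2 - 27*√2 ≈ -114.68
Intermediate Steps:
a = 19/2 (a = 9 + (1/1)/2 = 9 + (1*1)/2 = 9 + (½)*1 = 9 + ½ = 19/2 ≈ 9.5000)
f(g) = -1 + 19*g/2 (f(g) = 19*g/2 - 1 = -1 + 19*g/2)
(f(E) + D(-3, -3))*(16 - 25) = ((-1 + (19/2)*1) + √((-3)² + (-3)²))*(16 - 25) = ((-1 + 19/2) + √(9 + 9))*(-9) = (17/2 + √18)*(-9) = (17/2 + 3*√2)*(-9) = -153/2 - 27*√2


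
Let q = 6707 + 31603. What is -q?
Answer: -38310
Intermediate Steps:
q = 38310
-q = -1*38310 = -38310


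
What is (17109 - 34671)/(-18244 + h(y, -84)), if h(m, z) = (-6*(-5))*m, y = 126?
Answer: 8781/7232 ≈ 1.2142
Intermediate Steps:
h(m, z) = 30*m
(17109 - 34671)/(-18244 + h(y, -84)) = (17109 - 34671)/(-18244 + 30*126) = -17562/(-18244 + 3780) = -17562/(-14464) = -17562*(-1/14464) = 8781/7232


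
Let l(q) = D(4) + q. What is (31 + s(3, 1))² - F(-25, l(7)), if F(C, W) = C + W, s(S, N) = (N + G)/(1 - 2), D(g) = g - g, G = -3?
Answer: 1107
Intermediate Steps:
D(g) = 0
s(S, N) = 3 - N (s(S, N) = (N - 3)/(1 - 2) = (-3 + N)/(-1) = (-3 + N)*(-1) = 3 - N)
l(q) = q (l(q) = 0 + q = q)
(31 + s(3, 1))² - F(-25, l(7)) = (31 + (3 - 1*1))² - (-25 + 7) = (31 + (3 - 1))² - 1*(-18) = (31 + 2)² + 18 = 33² + 18 = 1089 + 18 = 1107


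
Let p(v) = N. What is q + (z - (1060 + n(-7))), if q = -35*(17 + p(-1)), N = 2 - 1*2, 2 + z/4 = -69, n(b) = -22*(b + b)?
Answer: -2247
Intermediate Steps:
n(b) = -44*b
z = -284 (z = -8 + 4*(-69) = -8 - 276 = -284)
N = 0 (N = 2 - 2 = 0)
p(v) = 0
q = -595 (q = -35*(17 + 0) = -35*17 = -595)
q + (z - (1060 + n(-7))) = -595 + (-284 - (1060 - 44*(-7))) = -595 + (-284 - (1060 + 308)) = -595 + (-284 - 1*1368) = -595 + (-284 - 1368) = -595 - 1652 = -2247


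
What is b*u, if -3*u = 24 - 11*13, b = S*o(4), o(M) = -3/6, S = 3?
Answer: -119/2 ≈ -59.500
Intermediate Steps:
o(M) = -1/2 (o(M) = -3*1/6 = -1/2)
b = -3/2 (b = 3*(-1/2) = -3/2 ≈ -1.5000)
u = 119/3 (u = -(24 - 11*13)/3 = -(24 - 143)/3 = -1/3*(-119) = 119/3 ≈ 39.667)
b*u = -3/2*119/3 = -119/2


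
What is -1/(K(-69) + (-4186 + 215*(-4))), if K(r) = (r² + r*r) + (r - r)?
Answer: -1/4476 ≈ -0.00022341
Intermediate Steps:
K(r) = 2*r² (K(r) = (r² + r²) + 0 = 2*r² + 0 = 2*r²)
-1/(K(-69) + (-4186 + 215*(-4))) = -1/(2*(-69)² + (-4186 + 215*(-4))) = -1/(2*4761 + (-4186 - 860)) = -1/(9522 - 5046) = -1/4476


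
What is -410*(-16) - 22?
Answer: 6538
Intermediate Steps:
-410*(-16) - 22 = 6560 - 22 = 6538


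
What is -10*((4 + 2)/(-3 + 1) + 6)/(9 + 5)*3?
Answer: -45/7 ≈ -6.4286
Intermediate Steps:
-10*((4 + 2)/(-3 + 1) + 6)/(9 + 5)*3 = -10*(6/(-2) + 6)/14*3 = -10*(6*(-½) + 6)/14*3 = -10*(-3 + 6)/14*3 = -30/14*3 = -10*3/14*3 = -15/7*3 = -45/7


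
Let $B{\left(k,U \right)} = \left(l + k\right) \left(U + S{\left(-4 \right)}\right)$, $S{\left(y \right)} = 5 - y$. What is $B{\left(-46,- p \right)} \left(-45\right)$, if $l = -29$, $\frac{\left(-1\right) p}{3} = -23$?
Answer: $-202500$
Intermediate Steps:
$p = 69$ ($p = \left(-3\right) \left(-23\right) = 69$)
$B{\left(k,U \right)} = \left(-29 + k\right) \left(9 + U\right)$ ($B{\left(k,U \right)} = \left(-29 + k\right) \left(U + \left(5 - -4\right)\right) = \left(-29 + k\right) \left(U + \left(5 + 4\right)\right) = \left(-29 + k\right) \left(U + 9\right) = \left(-29 + k\right) \left(9 + U\right)$)
$B{\left(-46,- p \right)} \left(-45\right) = \left(-261 - 29 \left(\left(-1\right) 69\right) + 9 \left(-46\right) + \left(-1\right) 69 \left(-46\right)\right) \left(-45\right) = \left(-261 - -2001 - 414 - -3174\right) \left(-45\right) = \left(-261 + 2001 - 414 + 3174\right) \left(-45\right) = 4500 \left(-45\right) = -202500$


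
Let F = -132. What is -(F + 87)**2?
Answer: -2025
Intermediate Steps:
-(F + 87)**2 = -(-132 + 87)**2 = -1*(-45)**2 = -1*2025 = -2025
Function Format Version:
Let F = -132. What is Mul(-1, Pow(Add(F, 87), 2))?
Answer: -2025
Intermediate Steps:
Mul(-1, Pow(Add(F, 87), 2)) = Mul(-1, Pow(Add(-132, 87), 2)) = Mul(-1, Pow(-45, 2)) = Mul(-1, 2025) = -2025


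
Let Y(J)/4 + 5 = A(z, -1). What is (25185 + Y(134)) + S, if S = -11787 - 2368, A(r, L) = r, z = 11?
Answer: 11054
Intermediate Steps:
Y(J) = 24 (Y(J) = -20 + 4*11 = -20 + 44 = 24)
S = -14155
(25185 + Y(134)) + S = (25185 + 24) - 14155 = 25209 - 14155 = 11054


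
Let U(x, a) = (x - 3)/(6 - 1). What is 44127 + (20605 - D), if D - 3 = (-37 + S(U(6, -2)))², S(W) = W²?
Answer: 39616569/625 ≈ 63387.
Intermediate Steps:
U(x, a) = -⅗ + x/5 (U(x, a) = (-3 + x)/5 = (-3 + x)*(⅕) = -⅗ + x/5)
D = 840931/625 (D = 3 + (-37 + (-⅗ + (⅕)*6)²)² = 3 + (-37 + (-⅗ + 6/5)²)² = 3 + (-37 + (⅗)²)² = 3 + (-37 + 9/25)² = 3 + (-916/25)² = 3 + 839056/625 = 840931/625 ≈ 1345.5)
44127 + (20605 - D) = 44127 + (20605 - 1*840931/625) = 44127 + (20605 - 840931/625) = 44127 + 12037194/625 = 39616569/625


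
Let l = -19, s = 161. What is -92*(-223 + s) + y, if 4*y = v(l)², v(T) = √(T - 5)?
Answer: 5698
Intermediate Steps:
v(T) = √(-5 + T)
y = -6 (y = (√(-5 - 19))²/4 = (√(-24))²/4 = (2*I*√6)²/4 = (¼)*(-24) = -6)
-92*(-223 + s) + y = -92*(-223 + 161) - 6 = -92*(-62) - 6 = 5704 - 6 = 5698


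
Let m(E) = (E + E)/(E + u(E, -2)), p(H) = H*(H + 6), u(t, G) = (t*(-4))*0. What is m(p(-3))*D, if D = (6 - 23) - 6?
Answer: -46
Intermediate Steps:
u(t, G) = 0 (u(t, G) = -4*t*0 = 0)
p(H) = H*(6 + H)
D = -23 (D = -17 - 6 = -23)
m(E) = 2 (m(E) = (E + E)/(E + 0) = (2*E)/E = 2)
m(p(-3))*D = 2*(-23) = -46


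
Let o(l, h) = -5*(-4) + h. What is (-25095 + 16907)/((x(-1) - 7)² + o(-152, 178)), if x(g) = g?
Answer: -4094/131 ≈ -31.252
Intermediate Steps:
o(l, h) = 20 + h
(-25095 + 16907)/((x(-1) - 7)² + o(-152, 178)) = (-25095 + 16907)/((-1 - 7)² + (20 + 178)) = -8188/((-8)² + 198) = -8188/(64 + 198) = -8188/262 = -8188*1/262 = -4094/131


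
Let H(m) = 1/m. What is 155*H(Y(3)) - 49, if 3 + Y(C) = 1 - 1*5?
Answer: -498/7 ≈ -71.143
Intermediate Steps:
Y(C) = -7 (Y(C) = -3 + (1 - 1*5) = -3 + (1 - 5) = -3 - 4 = -7)
155*H(Y(3)) - 49 = 155/(-7) - 49 = 155*(-1/7) - 49 = -155/7 - 49 = -498/7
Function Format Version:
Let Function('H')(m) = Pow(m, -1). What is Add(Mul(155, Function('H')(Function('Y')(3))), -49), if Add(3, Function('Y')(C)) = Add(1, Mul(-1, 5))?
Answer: Rational(-498, 7) ≈ -71.143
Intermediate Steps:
Function('Y')(C) = -7 (Function('Y')(C) = Add(-3, Add(1, Mul(-1, 5))) = Add(-3, Add(1, -5)) = Add(-3, -4) = -7)
Add(Mul(155, Function('H')(Function('Y')(3))), -49) = Add(Mul(155, Pow(-7, -1)), -49) = Add(Mul(155, Rational(-1, 7)), -49) = Add(Rational(-155, 7), -49) = Rational(-498, 7)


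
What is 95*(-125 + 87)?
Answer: -3610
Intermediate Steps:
95*(-125 + 87) = 95*(-38) = -3610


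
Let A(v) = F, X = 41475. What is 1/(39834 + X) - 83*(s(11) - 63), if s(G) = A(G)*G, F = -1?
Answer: 499399879/81309 ≈ 6142.0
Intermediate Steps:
A(v) = -1
s(G) = -G
1/(39834 + X) - 83*(s(11) - 63) = 1/(39834 + 41475) - 83*(-1*11 - 63) = 1/81309 - 83*(-11 - 63) = 1/81309 - 83*(-74) = 1/81309 + 6142 = 499399879/81309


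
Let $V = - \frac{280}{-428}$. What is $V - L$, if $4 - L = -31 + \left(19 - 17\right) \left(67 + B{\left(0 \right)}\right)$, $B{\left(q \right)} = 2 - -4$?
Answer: $\frac{11947}{107} \approx 111.65$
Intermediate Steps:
$B{\left(q \right)} = 6$ ($B{\left(q \right)} = 2 + 4 = 6$)
$V = \frac{70}{107}$ ($V = \left(-280\right) \left(- \frac{1}{428}\right) = \frac{70}{107} \approx 0.65421$)
$L = -111$ ($L = 4 - \left(-31 + \left(19 - 17\right) \left(67 + 6\right)\right) = 4 - \left(-31 + 2 \cdot 73\right) = 4 - \left(-31 + 146\right) = 4 - 115 = -111$)
$V - L = \frac{70}{107} - -111 = \frac{70}{107} + 111 = \frac{11947}{107}$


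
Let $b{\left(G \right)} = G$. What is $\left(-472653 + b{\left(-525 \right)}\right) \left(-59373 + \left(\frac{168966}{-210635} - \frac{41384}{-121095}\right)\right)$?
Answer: $\frac{47772986873406689506}{1700456355} \approx 2.8094 \cdot 10^{10}$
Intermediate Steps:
$\left(-472653 + b{\left(-525 \right)}\right) \left(-59373 + \left(\frac{168966}{-210635} - \frac{41384}{-121095}\right)\right) = \left(-472653 - 525\right) \left(-59373 + \left(\frac{168966}{-210635} - \frac{41384}{-121095}\right)\right) = - 473178 \left(-59373 + \left(168966 \left(- \frac{1}{210635}\right) - - \frac{41384}{121095}\right)\right) = - 473178 \left(-59373 + \left(- \frac{168966}{210635} + \frac{41384}{121095}\right)\right) = - 473178 \left(-59373 - \frac{2348803786}{5101369065}\right) = \left(-473178\right) \left(- \frac{302885934300031}{5101369065}\right) = \frac{47772986873406689506}{1700456355}$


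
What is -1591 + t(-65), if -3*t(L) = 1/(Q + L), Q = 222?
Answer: -749362/471 ≈ -1591.0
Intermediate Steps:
t(L) = -1/(3*(222 + L))
-1591 + t(-65) = -1591 - 1/(666 + 3*(-65)) = -1591 - 1/(666 - 195) = -1591 - 1/471 = -749362/471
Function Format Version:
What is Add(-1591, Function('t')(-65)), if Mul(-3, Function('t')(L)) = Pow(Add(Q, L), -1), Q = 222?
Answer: Rational(-749362, 471) ≈ -1591.0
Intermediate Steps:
Function('t')(L) = Mul(Rational(-1, 3), Pow(Add(222, L), -1))
Add(-1591, Function('t')(-65)) = Add(-1591, Mul(-1, Pow(Add(666, Mul(3, -65)), -1))) = Add(-1591, Mul(-1, Pow(Add(666, -195), -1))) = Add(-1591, Mul(-1, Pow(471, -1))) = Add(-1591, Mul(-1, Rational(1, 471))) = Add(-1591, Rational(-1, 471)) = Rational(-749362, 471)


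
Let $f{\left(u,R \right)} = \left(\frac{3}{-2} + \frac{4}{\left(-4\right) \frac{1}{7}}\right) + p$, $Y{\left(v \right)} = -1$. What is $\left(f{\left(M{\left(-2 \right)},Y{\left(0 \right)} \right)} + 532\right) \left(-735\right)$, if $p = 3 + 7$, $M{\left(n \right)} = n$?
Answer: $- \frac{784245}{2} \approx -3.9212 \cdot 10^{5}$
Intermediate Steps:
$p = 10$
$f{\left(u,R \right)} = \frac{3}{2}$ ($f{\left(u,R \right)} = \left(\frac{3}{-2} + \frac{4}{\left(-4\right) \frac{1}{7}}\right) + 10 = \left(3 \left(- \frac{1}{2}\right) + \frac{4}{\left(-4\right) \frac{1}{7}}\right) + 10 = \left(- \frac{3}{2} + \frac{4}{- \frac{4}{7}}\right) + 10 = \left(- \frac{3}{2} + 4 \left(- \frac{7}{4}\right)\right) + 10 = \left(- \frac{3}{2} - 7\right) + 10 = - \frac{17}{2} + 10 = \frac{3}{2}$)
$\left(f{\left(M{\left(-2 \right)},Y{\left(0 \right)} \right)} + 532\right) \left(-735\right) = \left(\frac{3}{2} + 532\right) \left(-735\right) = \frac{1067}{2} \left(-735\right) = - \frac{784245}{2}$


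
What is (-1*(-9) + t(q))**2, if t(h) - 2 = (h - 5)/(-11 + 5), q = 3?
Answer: 1156/9 ≈ 128.44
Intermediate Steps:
t(h) = 17/6 - h/6 (t(h) = 2 + (h - 5)/(-11 + 5) = 2 + (-5 + h)/(-6) = 2 + (-5 + h)*(-1/6) = 2 + (5/6 - h/6) = 17/6 - h/6)
(-1*(-9) + t(q))**2 = (-1*(-9) + (17/6 - 1/6*3))**2 = (9 + (17/6 - 1/2))**2 = (9 + 7/3)**2 = (34/3)**2 = 1156/9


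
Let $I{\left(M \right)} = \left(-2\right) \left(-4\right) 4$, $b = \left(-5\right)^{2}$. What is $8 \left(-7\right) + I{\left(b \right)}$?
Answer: $-24$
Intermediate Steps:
$b = 25$
$I{\left(M \right)} = 32$ ($I{\left(M \right)} = 8 \cdot 4 = 32$)
$8 \left(-7\right) + I{\left(b \right)} = 8 \left(-7\right) + 32 = -56 + 32 = -24$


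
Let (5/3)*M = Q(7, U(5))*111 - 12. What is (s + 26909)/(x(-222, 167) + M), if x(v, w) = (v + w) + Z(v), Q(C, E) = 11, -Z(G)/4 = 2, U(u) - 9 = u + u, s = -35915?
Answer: -7505/552 ≈ -13.596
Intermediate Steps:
U(u) = 9 + 2*u (U(u) = 9 + (u + u) = 9 + 2*u)
Z(G) = -8 (Z(G) = -4*2 = -8)
x(v, w) = -8 + v + w (x(v, w) = (v + w) - 8 = -8 + v + w)
M = 3627/5 (M = 3*(11*111 - 12)/5 = 3*(1221 - 12)/5 = (3/5)*1209 = 3627/5 ≈ 725.40)
(s + 26909)/(x(-222, 167) + M) = (-35915 + 26909)/((-8 - 222 + 167) + 3627/5) = -9006/(-63 + 3627/5) = -9006/3312/5 = -9006*5/3312 = -7505/552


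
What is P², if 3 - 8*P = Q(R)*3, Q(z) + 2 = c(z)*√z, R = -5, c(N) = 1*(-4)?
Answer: -639/64 + 27*I*√5/8 ≈ -9.9844 + 7.5467*I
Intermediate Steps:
c(N) = -4
Q(z) = -2 - 4*√z
P = 9/8 + 3*I*√5/2 (P = 3/8 - (-2 - 4*I*√5)*3/8 = 3/8 - (-6 - 12*I*√5)/8 = 3/8 + (¾ + 3*I*√5/2) = 9/8 + 3*I*√5/2 ≈ 1.125 + 3.3541*I)
P² = (9/8 + 3*I*√5/2)²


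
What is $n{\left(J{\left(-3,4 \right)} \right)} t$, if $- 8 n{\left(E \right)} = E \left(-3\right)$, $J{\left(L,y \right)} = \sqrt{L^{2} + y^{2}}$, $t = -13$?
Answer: $- \frac{195}{8} \approx -24.375$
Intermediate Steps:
$n{\left(E \right)} = \frac{3 E}{8}$ ($n{\left(E \right)} = - \frac{E \left(-3\right)}{8} = - \frac{\left(-3\right) E}{8} = \frac{3 E}{8}$)
$n{\left(J{\left(-3,4 \right)} \right)} t = \frac{3 \sqrt{\left(-3\right)^{2} + 4^{2}}}{8} \left(-13\right) = \frac{3 \sqrt{9 + 16}}{8} \left(-13\right) = \frac{3 \sqrt{25}}{8} \left(-13\right) = \frac{3}{8} \cdot 5 \left(-13\right) = \frac{15}{8} \left(-13\right) = - \frac{195}{8}$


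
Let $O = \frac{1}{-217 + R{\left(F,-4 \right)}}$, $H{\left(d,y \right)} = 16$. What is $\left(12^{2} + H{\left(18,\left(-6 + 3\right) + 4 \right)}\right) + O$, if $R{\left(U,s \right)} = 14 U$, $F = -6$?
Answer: $\frac{48159}{301} \approx 160.0$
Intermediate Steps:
$O = - \frac{1}{301}$ ($O = \frac{1}{-217 + 14 \left(-6\right)} = \frac{1}{-217 - 84} = \frac{1}{-301} = - \frac{1}{301} \approx -0.0033223$)
$\left(12^{2} + H{\left(18,\left(-6 + 3\right) + 4 \right)}\right) + O = \left(12^{2} + 16\right) - \frac{1}{301} = \left(144 + 16\right) - \frac{1}{301} = 160 - \frac{1}{301} = \frac{48159}{301}$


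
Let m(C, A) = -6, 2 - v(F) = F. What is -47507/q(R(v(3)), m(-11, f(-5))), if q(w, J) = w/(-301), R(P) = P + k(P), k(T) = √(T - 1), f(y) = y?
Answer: -14299607/3 - 14299607*I*√2/3 ≈ -4.7665e+6 - 6.7409e+6*I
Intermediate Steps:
v(F) = 2 - F
k(T) = √(-1 + T)
R(P) = P + √(-1 + P)
q(w, J) = -w/301 (q(w, J) = w*(-1/301) = -w/301)
-47507/q(R(v(3)), m(-11, f(-5))) = -47507*(-301/((2 - 1*3) + √(-1 + (2 - 1*3)))) = -47507*(-301/((2 - 3) + √(-1 + (2 - 3)))) = -47507*(-301/(-1 + √(-1 - 1))) = -47507*(-301/(-1 + √(-2))) = -47507*(-301/(-1 + I*√2)) = -47507/(1/301 - I*√2/301)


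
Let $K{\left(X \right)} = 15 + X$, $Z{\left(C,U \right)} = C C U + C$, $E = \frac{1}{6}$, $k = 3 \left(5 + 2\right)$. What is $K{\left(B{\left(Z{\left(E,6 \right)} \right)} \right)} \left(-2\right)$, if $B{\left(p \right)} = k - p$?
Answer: $- \frac{214}{3} \approx -71.333$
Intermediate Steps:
$k = 21$ ($k = 3 \cdot 7 = 21$)
$E = \frac{1}{6} \approx 0.16667$
$Z{\left(C,U \right)} = C + U C^{2}$ ($Z{\left(C,U \right)} = C^{2} U + C = U C^{2} + C = C + U C^{2}$)
$B{\left(p \right)} = 21 - p$
$K{\left(B{\left(Z{\left(E,6 \right)} \right)} \right)} \left(-2\right) = \left(15 + \left(21 - \frac{1 + \frac{1}{6} \cdot 6}{6}\right)\right) \left(-2\right) = \left(15 + \left(21 - \frac{1 + 1}{6}\right)\right) \left(-2\right) = \left(15 + \left(21 - \frac{1}{6} \cdot 2\right)\right) \left(-2\right) = \left(15 + \left(21 - \frac{1}{3}\right)\right) \left(-2\right) = \left(15 + \frac{62}{3}\right) \left(-2\right) = \frac{107}{3} \left(-2\right) = - \frac{214}{3}$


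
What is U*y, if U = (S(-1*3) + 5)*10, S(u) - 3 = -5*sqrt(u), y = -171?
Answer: -13680 + 8550*I*sqrt(3) ≈ -13680.0 + 14809.0*I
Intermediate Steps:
S(u) = 3 - 5*sqrt(u)
U = 80 - 50*I*sqrt(3) (U = ((3 - 5*I*sqrt(3)) + 5)*10 = (8 - 5*I*sqrt(3))*10 = 80 - 50*I*sqrt(3) ≈ 80.0 - 86.603*I)
U*y = (80 - 50*I*sqrt(3))*(-171) = -13680 + 8550*I*sqrt(3)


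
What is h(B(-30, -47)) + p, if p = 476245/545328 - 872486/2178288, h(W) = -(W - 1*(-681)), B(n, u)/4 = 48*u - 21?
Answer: 9931387390535/1178453808 ≈ 8427.5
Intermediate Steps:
B(n, u) = -84 + 192*u (B(n, u) = 4*(48*u - 21) = 4*(-21 + 48*u) = -84 + 192*u)
h(W) = -681 - W (h(W) = -(W + 681) = -(681 + W) = -681 - W)
p = 557150519/1178453808 (p = 476245*(1/545328) - 872486*1/2178288 = 68035/77904 - 436243/1089144 = 557150519/1178453808 ≈ 0.47278)
h(B(-30, -47)) + p = (-681 - (-84 + 192*(-47))) + 557150519/1178453808 = (-681 - (-84 - 9024)) + 557150519/1178453808 = (-681 - 1*(-9108)) + 557150519/1178453808 = (-681 + 9108) + 557150519/1178453808 = 8427 + 557150519/1178453808 = 9931387390535/1178453808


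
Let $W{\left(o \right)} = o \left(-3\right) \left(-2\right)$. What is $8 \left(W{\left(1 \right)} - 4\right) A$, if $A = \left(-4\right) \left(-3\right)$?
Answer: $192$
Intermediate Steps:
$W{\left(o \right)} = 6 o$ ($W{\left(o \right)} = - 3 o \left(-2\right) = 6 o$)
$A = 12$
$8 \left(W{\left(1 \right)} - 4\right) A = 8 \left(6 \cdot 1 - 4\right) 12 = 8 \left(6 - 4\right) 12 = 8 \cdot 2 \cdot 12 = 16 \cdot 12 = 192$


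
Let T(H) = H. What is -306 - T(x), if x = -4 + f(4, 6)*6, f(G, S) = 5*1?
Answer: -332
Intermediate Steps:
f(G, S) = 5
x = 26 (x = -4 + 5*6 = -4 + 30 = 26)
-306 - T(x) = -306 - 1*26 = -306 - 26 = -332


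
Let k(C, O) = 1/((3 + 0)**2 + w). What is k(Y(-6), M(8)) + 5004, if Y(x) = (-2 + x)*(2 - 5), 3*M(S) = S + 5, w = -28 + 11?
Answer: 40031/8 ≈ 5003.9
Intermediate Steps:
w = -17
M(S) = 5/3 + S/3 (M(S) = (S + 5)/3 = (5 + S)/3 = 5/3 + S/3)
Y(x) = 6 - 3*x (Y(x) = (-2 + x)*(-3) = 6 - 3*x)
k(C, O) = -1/8 (k(C, O) = 1/((3 + 0)**2 - 17) = 1/(3**2 - 17) = 1/(9 - 17) = 1/(-8) = -1/8)
k(Y(-6), M(8)) + 5004 = -1/8 + 5004 = 40031/8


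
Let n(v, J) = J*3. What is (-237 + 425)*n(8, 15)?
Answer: 8460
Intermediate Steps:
n(v, J) = 3*J
(-237 + 425)*n(8, 15) = (-237 + 425)*(3*15) = 188*45 = 8460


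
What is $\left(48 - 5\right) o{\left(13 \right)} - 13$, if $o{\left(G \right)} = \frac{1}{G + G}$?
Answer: $- \frac{295}{26} \approx -11.346$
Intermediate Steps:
$o{\left(G \right)} = \frac{1}{2 G}$
$\left(48 - 5\right) o{\left(13 \right)} - 13 = \left(48 - 5\right) \frac{1}{2 \cdot 13} - 13 = \left(48 - 5\right) \frac{1}{2} \cdot \frac{1}{13} - 13 = 43 \cdot \frac{1}{26} - 13 = \frac{43}{26} - 13 = - \frac{295}{26}$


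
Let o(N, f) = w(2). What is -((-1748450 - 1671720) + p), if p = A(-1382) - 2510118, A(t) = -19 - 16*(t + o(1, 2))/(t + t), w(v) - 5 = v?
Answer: 4097847637/691 ≈ 5.9303e+6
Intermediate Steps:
w(v) = 5 + v
o(N, f) = 7 (o(N, f) = 5 + 2 = 7)
A(t) = -19 - 8*(7 + t)/t (A(t) = -19 - 16*(t + 7)/(t + t) = -19 - 16*(7 + t)/(2*t) = -19 - 16*(7 + t)*1/(2*t) = -19 - 8*(7 + t)/t)
p = -1734510167/691 (p = (-27 - 56/(-1382)) - 2510118 = (-27 - 56*(-1/1382)) - 2510118 = (-27 + 28/691) - 2510118 = -18629/691 - 2510118 = -1734510167/691 ≈ -2.5101e+6)
-((-1748450 - 1671720) + p) = -((-1748450 - 1671720) - 1734510167/691) = -(-3420170 - 1734510167/691) = -1*(-4097847637/691) = 4097847637/691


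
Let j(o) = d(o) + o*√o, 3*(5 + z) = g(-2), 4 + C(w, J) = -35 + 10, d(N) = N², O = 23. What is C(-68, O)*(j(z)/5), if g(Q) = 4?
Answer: -3509/45 + 319*I*√33/45 ≈ -77.978 + 40.723*I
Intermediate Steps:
C(w, J) = -29 (C(w, J) = -4 + (-35 + 10) = -4 - 25 = -29)
z = -11/3 (z = -5 + (⅓)*4 = -5 + 4/3 = -11/3 ≈ -3.6667)
j(o) = o² + o^(3/2) (j(o) = o² + o*√o = o² + o^(3/2))
C(-68, O)*(j(z)/5) = -29*((-11/3)² + (-11/3)^(3/2))/5 = -29*(121/9 - 11*I*√33/9)/5 = -29*(121/45 - 11*I*√33/45) = -3509/45 + 319*I*√33/45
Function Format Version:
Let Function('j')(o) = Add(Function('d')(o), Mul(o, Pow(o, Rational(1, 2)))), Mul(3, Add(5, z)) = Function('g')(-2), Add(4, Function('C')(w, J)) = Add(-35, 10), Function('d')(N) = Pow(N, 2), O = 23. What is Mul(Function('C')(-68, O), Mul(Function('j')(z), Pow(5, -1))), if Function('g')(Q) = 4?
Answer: Add(Rational(-3509, 45), Mul(Rational(319, 45), I, Pow(33, Rational(1, 2)))) ≈ Add(-77.978, Mul(40.723, I))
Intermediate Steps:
Function('C')(w, J) = -29 (Function('C')(w, J) = Add(-4, Add(-35, 10)) = Add(-4, -25) = -29)
z = Rational(-11, 3) (z = Add(-5, Mul(Rational(1, 3), 4)) = Add(-5, Rational(4, 3)) = Rational(-11, 3) ≈ -3.6667)
Function('j')(o) = Add(Pow(o, 2), Pow(o, Rational(3, 2))) (Function('j')(o) = Add(Pow(o, 2), Mul(o, Pow(o, Rational(1, 2)))) = Add(Pow(o, 2), Pow(o, Rational(3, 2))))
Mul(Function('C')(-68, O), Mul(Function('j')(z), Pow(5, -1))) = Mul(-29, Mul(Add(Pow(Rational(-11, 3), 2), Pow(Rational(-11, 3), Rational(3, 2))), Pow(5, -1))) = Mul(-29, Mul(Add(Rational(121, 9), Mul(Rational(-11, 9), I, Pow(33, Rational(1, 2)))), Rational(1, 5))) = Mul(-29, Add(Rational(121, 45), Mul(Rational(-11, 45), I, Pow(33, Rational(1, 2))))) = Add(Rational(-3509, 45), Mul(Rational(319, 45), I, Pow(33, Rational(1, 2))))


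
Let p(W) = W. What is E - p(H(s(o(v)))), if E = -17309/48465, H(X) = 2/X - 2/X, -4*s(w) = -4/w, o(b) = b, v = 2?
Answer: -17309/48465 ≈ -0.35714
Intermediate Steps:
s(w) = 1/w (s(w) = -(-1)/w = 1/w)
H(X) = 0
E = -17309/48465 (E = -17309*1/48465 = -17309/48465 ≈ -0.35714)
E - p(H(s(o(v)))) = -17309/48465 - 1*0 = -17309/48465 + 0 = -17309/48465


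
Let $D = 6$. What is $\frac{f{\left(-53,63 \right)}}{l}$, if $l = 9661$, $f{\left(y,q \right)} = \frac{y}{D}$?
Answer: $- \frac{53}{57966} \approx -0.00091433$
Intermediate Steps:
$f{\left(y,q \right)} = \frac{y}{6}$
$\frac{f{\left(-53,63 \right)}}{l} = \frac{\frac{1}{6} \left(-53\right)}{9661} = \left(- \frac{53}{6}\right) \frac{1}{9661} = - \frac{53}{57966}$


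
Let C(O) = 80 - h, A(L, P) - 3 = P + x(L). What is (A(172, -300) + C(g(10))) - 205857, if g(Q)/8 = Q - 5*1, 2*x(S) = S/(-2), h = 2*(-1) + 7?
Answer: -206122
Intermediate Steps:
h = 5 (h = -2 + 7 = 5)
x(S) = -S/4 (x(S) = (S/(-2))/2 = (S*(-½))/2 = (-S/2)/2 = -S/4)
g(Q) = -40 + 8*Q (g(Q) = 8*(Q - 5*1) = 8*(Q - 5) = 8*(-5 + Q) = -40 + 8*Q)
A(L, P) = 3 + P - L/4 (A(L, P) = 3 + (P - L/4) = 3 + P - L/4)
C(O) = 75 (C(O) = 80 - 1*5 = 80 - 5 = 75)
(A(172, -300) + C(g(10))) - 205857 = ((3 - 300 - ¼*172) + 75) - 205857 = ((3 - 300 - 43) + 75) - 205857 = (-340 + 75) - 205857 = -265 - 205857 = -206122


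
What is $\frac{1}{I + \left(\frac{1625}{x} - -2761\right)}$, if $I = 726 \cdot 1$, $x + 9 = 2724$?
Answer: $\frac{543}{1893766} \approx 0.00028673$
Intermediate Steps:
$x = 2715$ ($x = -9 + 2724 = 2715$)
$I = 726$
$\frac{1}{I + \left(\frac{1625}{x} - -2761\right)} = \frac{1}{726 + \left(\frac{1625}{2715} - -2761\right)} = \frac{1}{726 + \left(1625 \cdot \frac{1}{2715} + 2761\right)} = \frac{1}{726 + \left(\frac{325}{543} + 2761\right)} = \frac{1}{726 + \frac{1499548}{543}} = \frac{1}{\frac{1893766}{543}} = \frac{543}{1893766}$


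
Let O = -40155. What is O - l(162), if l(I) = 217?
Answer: -40372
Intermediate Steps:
O - l(162) = -40155 - 1*217 = -40155 - 217 = -40372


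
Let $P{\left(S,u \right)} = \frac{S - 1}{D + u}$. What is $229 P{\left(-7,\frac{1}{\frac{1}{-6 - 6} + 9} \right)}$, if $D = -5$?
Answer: $\frac{196024}{523} \approx 374.81$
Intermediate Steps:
$P{\left(S,u \right)} = \frac{-1 + S}{-5 + u}$ ($P{\left(S,u \right)} = \frac{S - 1}{-5 + u} = \frac{-1 + S}{-5 + u}$)
$229 P{\left(-7,\frac{1}{\frac{1}{-6 - 6} + 9} \right)} = 229 \frac{-1 - 7}{-5 + \frac{1}{\frac{1}{-6 - 6} + 9}} = 229 \frac{1}{-5 + \frac{1}{\frac{1}{-12} + 9}} \left(-8\right) = 229 \frac{1}{-5 + \frac{1}{- \frac{1}{12} + 9}} \left(-8\right) = 229 \frac{1}{-5 + \frac{1}{\frac{107}{12}}} \left(-8\right) = 229 \frac{1}{-5 + \frac{12}{107}} \left(-8\right) = 229 \frac{1}{- \frac{523}{107}} \left(-8\right) = 229 \left(\left(- \frac{107}{523}\right) \left(-8\right)\right) = 229 \cdot \frac{856}{523} = \frac{196024}{523}$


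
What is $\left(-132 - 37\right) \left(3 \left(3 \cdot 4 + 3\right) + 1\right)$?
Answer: $-7774$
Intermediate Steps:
$\left(-132 - 37\right) \left(3 \left(3 \cdot 4 + 3\right) + 1\right) = - 169 \left(3 \left(12 + 3\right) + 1\right) = - 169 \left(3 \cdot 15 + 1\right) = - 169 \left(45 + 1\right) = \left(-169\right) 46 = -7774$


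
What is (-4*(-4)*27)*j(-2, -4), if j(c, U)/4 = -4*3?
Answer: -20736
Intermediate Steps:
j(c, U) = -48 (j(c, U) = 4*(-4*3) = 4*(-12) = -48)
(-4*(-4)*27)*j(-2, -4) = (-4*(-4)*27)*(-48) = (16*27)*(-48) = 432*(-48) = -20736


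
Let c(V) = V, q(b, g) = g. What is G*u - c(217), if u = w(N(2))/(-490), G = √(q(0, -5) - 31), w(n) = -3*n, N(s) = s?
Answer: -217 + 18*I/245 ≈ -217.0 + 0.073469*I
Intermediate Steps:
G = 6*I (G = √(-5 - 31) = √(-36) = 6*I ≈ 6.0*I)
u = 3/245 (u = -3*2/(-490) = -6*(-1/490) = 3/245 ≈ 0.012245)
G*u - c(217) = (6*I)*(3/245) - 1*217 = 18*I/245 - 217 = -217 + 18*I/245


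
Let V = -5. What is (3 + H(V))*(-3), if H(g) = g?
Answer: 6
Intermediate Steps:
(3 + H(V))*(-3) = (3 - 5)*(-3) = -2*(-3) = 6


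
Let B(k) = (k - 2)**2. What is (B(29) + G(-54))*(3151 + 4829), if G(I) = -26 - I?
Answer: 6040860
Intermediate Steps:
B(k) = (-2 + k)**2
(B(29) + G(-54))*(3151 + 4829) = ((-2 + 29)**2 + (-26 - 1*(-54)))*(3151 + 4829) = (27**2 + (-26 + 54))*7980 = (729 + 28)*7980 = 757*7980 = 6040860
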